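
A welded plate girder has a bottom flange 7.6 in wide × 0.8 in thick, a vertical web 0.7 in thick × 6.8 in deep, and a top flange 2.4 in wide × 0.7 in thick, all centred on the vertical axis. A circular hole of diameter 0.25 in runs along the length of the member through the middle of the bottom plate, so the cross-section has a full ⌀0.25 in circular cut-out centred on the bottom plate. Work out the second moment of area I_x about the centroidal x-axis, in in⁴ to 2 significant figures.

I_x ≈ 110 in⁴

Decompose the section into non-overlapping parts with the origin at the bottom-left of its bounding rectangle.
Bottom plate: 7.6 × 0.8, A = 6.08 in², y = 0.4 in, Ī = 0.3243 in⁴.
Web plate: 0.7 × 6.8, A = 4.76 in², y = 4.2 in, Ī = 18.34 in⁴.
Top plate: 2.4 × 0.7, A = 1.68 in², y = 7.95 in, Ī = 0.0686 in⁴.
Hole (subtracted): ⌀0.25, A = 0.04909 in², y = 0.4 in, Ī = 0.0001917 in⁴.
Centroid: ȳ = ΣA·y / ΣA = 2.868 in.
Transfer each piece to the centroidal x-axis using Ī + A·d² with d = y − 2.868:
  bottom plate: d = -2.468 in → contributes +37.34 in⁴
  web plate: d = 1.332 in → contributes +26.79 in⁴
  top plate: d = 5.082 in → contributes +43.47 in⁴
  hole: d = -2.468 in → contributes −0.2991 in⁴
Total I = 107.3 in⁴.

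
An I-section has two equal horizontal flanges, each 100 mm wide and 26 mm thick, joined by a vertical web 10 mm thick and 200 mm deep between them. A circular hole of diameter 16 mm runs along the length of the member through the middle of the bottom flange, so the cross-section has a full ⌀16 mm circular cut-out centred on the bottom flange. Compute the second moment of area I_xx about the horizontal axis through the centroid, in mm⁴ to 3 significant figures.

Break the section into simple shapes (no overlaps), measuring from the bottom-left corner of the bounding box.
Bottom flange: 100 × 26, A = 2 600 mm², y = 13 mm, Ī = 146 467 mm⁴.
Web: 10 × 200, A = 2 000 mm², y = 126 mm, Ī = 6 666 667 mm⁴.
Top flange: 100 × 26, A = 2 600 mm², y = 239 mm, Ī = 146 467 mm⁴.
Hole (subtracted): ⌀16, A = 201.06 mm², y = 13 mm, Ī = 3 217 mm⁴.
Centroid: ȳ = ΣA·y / ΣA = 129.25 mm.
Transfer each piece to the horizontal axis through the centroid using Ī + A·d² with d = y − 129.25:
  bottom flange: d = -116.25 mm → contributes +35 280 736 mm⁴
  web: d = -3.2462 mm → contributes +6 687 742 mm⁴
  top flange: d = 109.75 mm → contributes +31 465 794 mm⁴
  hole: d = -116.25 mm → contributes −2 720 203 mm⁴
Total I = 70 714 069 mm⁴.

I_xx ≈ 7.07 × 10⁷ mm⁴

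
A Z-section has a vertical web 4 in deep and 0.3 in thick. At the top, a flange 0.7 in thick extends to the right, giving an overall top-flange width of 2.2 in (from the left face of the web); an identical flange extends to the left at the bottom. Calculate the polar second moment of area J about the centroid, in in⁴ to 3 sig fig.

J ≈ 13.0 in⁴

Decompose the section into non-overlapping parts with the origin at the bottom-left of its bounding rectangle.
Web: 0.3 × 4, A = 1.2 in², y = 2 in, Ī = 1.6 in⁴.
Top flange (beyond web): 1.9 × 0.7, A = 1.33 in², y = 3.65 in, Ī = 0.054308 in⁴.
Bottom flange (beyond web): 1.9 × 0.7, A = 1.33 in², y = 0.35 in, Ī = 0.054308 in⁴.
Centroid: ȳ = ΣA·y / ΣA = 2 in.
Transfer each piece to the centroidal x-axis using Ī + A·d² with d = y − 2:
  web: d = 0 in → contributes +1.6 in⁴
  top flange (beyond web): d = 1.65 in → contributes +3.6752 in⁴
  bottom flange (beyond web): d = -1.65 in → contributes +3.6752 in⁴
Total I = 8.9505 in⁴.
For the y-axis: x̄ = 2.05 in.
Repeating about the centroidal y-axis gives I_y = 4.0278 in⁴.
Polar second moment: J = I_x + I_y = 12.978 in⁴.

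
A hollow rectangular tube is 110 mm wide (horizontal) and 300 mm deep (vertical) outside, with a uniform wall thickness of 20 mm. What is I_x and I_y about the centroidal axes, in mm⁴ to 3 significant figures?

I_x ≈ 1.45 × 10⁸ mm⁴, I_y ≈ 2.58 × 10⁷ mm⁴

Break the section into simple shapes (no overlaps), measuring from the bottom-left corner of the bounding box.
Outer rectangle: 110 × 300, A = 33 000 mm², y = 150 mm, Ī = 247 500 000 mm⁴.
Inner void (subtracted): 70 × 260, A = 18 200 mm², y = 150 mm, Ī = 102 526 667 mm⁴.
By symmetry the centroid is at mid-height, ȳ = 150 mm.
All pieces are centred on the centroidal x-axis, so I = ΣĪ (holes subtracted) = 144 973 333 mm⁴.
Repeating about the centroidal y-axis gives I_y = 25 843 333 mm⁴.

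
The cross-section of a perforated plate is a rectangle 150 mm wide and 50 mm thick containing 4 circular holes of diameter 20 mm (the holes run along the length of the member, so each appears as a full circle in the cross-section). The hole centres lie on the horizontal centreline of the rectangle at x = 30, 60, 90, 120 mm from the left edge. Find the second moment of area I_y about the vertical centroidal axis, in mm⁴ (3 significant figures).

Decompose the section into non-overlapping parts with the origin at the bottom-left of its bounding rectangle.
Plate: 150 × 50, A = 7 500 mm², x = 75 mm, Ī = 14 062 500 mm⁴.
Hole 1 (subtracted): ⌀20, A = 314.16 mm², x = 30 mm, Ī = 7 854 mm⁴.
Hole 2 (subtracted): ⌀20, A = 314.16 mm², x = 60 mm, Ī = 7 854 mm⁴.
Hole 3 (subtracted): ⌀20, A = 314.16 mm², x = 90 mm, Ī = 7 854 mm⁴.
Hole 4 (subtracted): ⌀20, A = 314.16 mm², x = 120 mm, Ī = 7 854 mm⁴.
By symmetry the centroid is at mid-width, x̄ = 75 mm.
Transfer each piece to the vertical centroidal axis using Ī + A·d² with d = x − 75:
  plate: d = 0 mm → contributes +14 062 500 mm⁴
  hole 1: d = -45 mm → contributes −644 026 mm⁴
  hole 2: d = -15 mm → contributes −78 540 mm⁴
  hole 3: d = 15 mm → contributes −78 540 mm⁴
  hole 4: d = 45 mm → contributes −644 026 mm⁴
Total I = 12 617 367 mm⁴.

I_y ≈ 1.26 × 10⁷ mm⁴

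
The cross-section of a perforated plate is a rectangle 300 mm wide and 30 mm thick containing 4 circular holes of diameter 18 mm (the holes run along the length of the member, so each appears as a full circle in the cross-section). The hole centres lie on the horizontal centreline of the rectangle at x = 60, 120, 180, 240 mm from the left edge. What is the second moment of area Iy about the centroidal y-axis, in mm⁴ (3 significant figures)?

Iy ≈ 6.29 × 10⁷ mm⁴

Decompose the section into non-overlapping parts with the origin at the bottom-left of its bounding rectangle.
Plate: 300 × 30, A = 9 000 mm², x = 150 mm, Ī = 67 500 000 mm⁴.
Hole 1 (subtracted): ⌀18, A = 254.47 mm², x = 60 mm, Ī = 5 153 mm⁴.
Hole 2 (subtracted): ⌀18, A = 254.47 mm², x = 120 mm, Ī = 5 153 mm⁴.
Hole 3 (subtracted): ⌀18, A = 254.47 mm², x = 180 mm, Ī = 5 153 mm⁴.
Hole 4 (subtracted): ⌀18, A = 254.47 mm², x = 240 mm, Ī = 5 153 mm⁴.
By symmetry the centroid is at mid-width, x̄ = 150 mm.
Transfer each piece to the centroidal y-axis using Ī + A·d² with d = x − 150:
  plate: d = 0 mm → contributes +67 500 000 mm⁴
  hole 1: d = -90 mm → contributes −2 066 352 mm⁴
  hole 2: d = -30 mm → contributes −234 175 mm⁴
  hole 3: d = 30 mm → contributes −234 175 mm⁴
  hole 4: d = 90 mm → contributes −2 066 352 mm⁴
Total I = 62 898 946 mm⁴.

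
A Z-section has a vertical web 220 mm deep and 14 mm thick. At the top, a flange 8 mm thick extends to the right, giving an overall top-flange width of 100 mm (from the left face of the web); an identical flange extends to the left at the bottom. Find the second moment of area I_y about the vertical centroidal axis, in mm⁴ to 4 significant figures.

I_y ≈ 4.338 × 10⁶ mm⁴

Break the section into simple shapes (no overlaps), measuring from the bottom-left corner of the bounding box.
Web: 14 × 220, A = 3 080 mm², x = 93 mm, Ī = 50306.7 mm⁴.
Top flange (beyond web): 86 × 8, A = 688 mm², x = 143 mm, Ī = 424 037 mm⁴.
Bottom flange (beyond web): 86 × 8, A = 688 mm², x = 43 mm, Ī = 424 037 mm⁴.
Centroid: x̄ = ΣA·x / ΣA = 93 mm.
Transfer each piece to the vertical centroidal axis using Ī + A·d² with d = x − 93:
  web: d = 0 mm → contributes +50306.7 mm⁴
  top flange (beyond web): d = 50 mm → contributes +2 144 037 mm⁴
  bottom flange (beyond web): d = -50 mm → contributes +2 144 037 mm⁴
Total I = 4 338 381 mm⁴.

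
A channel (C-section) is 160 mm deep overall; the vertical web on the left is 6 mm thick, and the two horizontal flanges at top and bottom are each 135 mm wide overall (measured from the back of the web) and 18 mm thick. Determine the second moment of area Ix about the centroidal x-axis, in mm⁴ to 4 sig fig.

Treat the section as a set of non-overlapping primitives; coordinates are from the bounding-box lower-left.
Web: 6 × 160, A = 960 mm², y = 80 mm, Ī = 2 048 000 mm⁴.
Top flange (beyond web): 129 × 18, A = 2 322 mm², y = 151 mm, Ī = 62 694 mm⁴.
Bottom flange (beyond web): 129 × 18, A = 2 322 mm², y = 9 mm, Ī = 62 694 mm⁴.
By symmetry the centroid is at mid-height, ȳ = 80 mm.
Transfer each piece to the centroidal x-axis using Ī + A·d² with d = y − 80:
  web: d = 0 mm → contributes +2 048 000 mm⁴
  top flange (beyond web): d = 71 mm → contributes +11 767 896 mm⁴
  bottom flange (beyond web): d = -71 mm → contributes +11 767 896 mm⁴
Total I = 25 583 792 mm⁴.

Ix ≈ 2.558 × 10⁷ mm⁴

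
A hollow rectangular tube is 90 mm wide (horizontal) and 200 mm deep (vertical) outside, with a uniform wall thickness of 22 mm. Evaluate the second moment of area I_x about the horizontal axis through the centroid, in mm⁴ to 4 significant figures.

I_x ≈ 4.545 × 10⁷ mm⁴

Split into non-overlapping primitives; take the origin at the lower-left of the bounding box.
Outer rectangle: 90 × 200, A = 18 000 mm², y = 100 mm, Ī = 60 000 000 mm⁴.
Inner void (subtracted): 46 × 156, A = 7 176 mm², y = 100 mm, Ī = 14 552 928 mm⁴.
By symmetry the centroid is at mid-height, ȳ = 100 mm.
All pieces are centred on the horizontal axis through the centroid, so I = ΣĪ (holes subtracted) = 45 447 072 mm⁴.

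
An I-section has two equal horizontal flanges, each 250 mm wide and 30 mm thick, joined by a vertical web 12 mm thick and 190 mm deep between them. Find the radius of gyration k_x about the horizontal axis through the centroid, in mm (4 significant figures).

k_x ≈ 104.7 mm

Break the section into simple shapes (no overlaps), measuring from the bottom-left corner of the bounding box.
Bottom flange: 250 × 30, A = 7 500 mm², y = 15 mm, Ī = 562 500 mm⁴.
Web: 12 × 190, A = 2 280 mm², y = 125 mm, Ī = 6 859 000 mm⁴.
Top flange: 250 × 30, A = 7 500 mm², y = 235 mm, Ī = 562 500 mm⁴.
By symmetry the centroid is at mid-height, ȳ = 125 mm.
Transfer each piece to the horizontal axis through the centroid using Ī + A·d² with d = y − 125:
  bottom flange: d = -110 mm → contributes +91 312 500 mm⁴
  web: d = 0 mm → contributes +6 859 000 mm⁴
  top flange: d = 110 mm → contributes +91 312 500 mm⁴
Total I = 189 484 000 mm⁴.
Radius of gyration: k = √(I/A) = √(189 484 000 / 17 280) = 104.716 mm.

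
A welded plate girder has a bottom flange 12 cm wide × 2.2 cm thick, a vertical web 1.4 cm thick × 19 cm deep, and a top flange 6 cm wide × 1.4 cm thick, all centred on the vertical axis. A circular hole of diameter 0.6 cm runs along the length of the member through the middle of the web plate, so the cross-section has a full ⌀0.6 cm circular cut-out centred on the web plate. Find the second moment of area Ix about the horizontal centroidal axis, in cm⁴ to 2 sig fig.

Ix ≈ 4000 cm⁴

Split into non-overlapping primitives; take the origin at the lower-left of the bounding box.
Bottom plate: 12 × 2.2, A = 26.4 cm², y = 1.1 cm, Ī = 10.65 cm⁴.
Web plate: 1.4 × 19, A = 26.6 cm², y = 11.7 cm, Ī = 800.2 cm⁴.
Top plate: 6 × 1.4, A = 8.4 cm², y = 21.9 cm, Ī = 1.372 cm⁴.
Hole (subtracted): ⌀0.6, A = 0.2827 cm², y = 11.7 cm, Ī = 0.006362 cm⁴.
Centroid: ȳ = ΣA·y / ΣA = 8.523 cm.
Transfer each piece to the horizontal centroidal axis using Ī + A·d² with d = y − 8.523:
  bottom plate: d = -7.423 cm → contributes +1 465 cm⁴
  web plate: d = 3.177 cm → contributes +1 069 cm⁴
  top plate: d = 13.38 cm → contributes +1 504 cm⁴
  hole: d = 3.177 cm → contributes −2.86 cm⁴
Total I = 4 036 cm⁴.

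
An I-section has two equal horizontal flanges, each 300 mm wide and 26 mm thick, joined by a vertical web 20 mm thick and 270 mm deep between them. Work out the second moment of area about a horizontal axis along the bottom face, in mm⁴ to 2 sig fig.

I_base ≈ 9.2 × 10⁸ mm⁴

Split into non-overlapping primitives; take the origin at the lower-left of the bounding box.
Bottom flange: 300 × 26, A = 7 800 mm², y = 13 mm, Ī = 439 400 mm⁴.
Web: 20 × 270, A = 5 400 mm², y = 161 mm, Ī = 32 805 000 mm⁴.
Top flange: 300 × 26, A = 7 800 mm², y = 309 mm, Ī = 439 400 mm⁴.
Transfer each piece to the base of the section using Ī + A·d² with d = y − 0:
  bottom flange: d = 13 mm → contributes +1 757 600 mm⁴
  web: d = 161 mm → contributes +172 778 400 mm⁴
  top flange: d = 309 mm → contributes +745 191 200 mm⁴
Total I = 919 727 200 mm⁴.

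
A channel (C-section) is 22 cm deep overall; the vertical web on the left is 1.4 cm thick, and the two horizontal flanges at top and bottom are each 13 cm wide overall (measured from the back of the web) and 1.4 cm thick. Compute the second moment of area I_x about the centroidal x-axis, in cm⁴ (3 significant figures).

I_x ≈ 4690 cm⁴

Treat the section as a set of non-overlapping primitives; coordinates are from the bounding-box lower-left.
Web: 1.4 × 22, A = 30.8 cm², y = 11 cm, Ī = 1242.3 cm⁴.
Top flange (beyond web): 11.6 × 1.4, A = 16.24 cm², y = 21.3 cm, Ī = 2.6525 cm⁴.
Bottom flange (beyond web): 11.6 × 1.4, A = 16.24 cm², y = 0.7 cm, Ī = 2.6525 cm⁴.
By symmetry the centroid is at mid-height, ȳ = 11 cm.
Transfer each piece to the centroidal x-axis using Ī + A·d² with d = y − 11:
  web: d = 0 cm → contributes +1242.3 cm⁴
  top flange (beyond web): d = 10.3 cm → contributes +1725.6 cm⁴
  bottom flange (beyond web): d = -10.3 cm → contributes +1725.6 cm⁴
Total I = 4693.4 cm⁴.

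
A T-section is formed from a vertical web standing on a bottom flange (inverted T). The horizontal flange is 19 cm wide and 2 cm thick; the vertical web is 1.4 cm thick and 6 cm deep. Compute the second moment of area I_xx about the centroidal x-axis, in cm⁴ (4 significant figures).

Split into non-overlapping primitives; take the origin at the lower-left of the bounding box.
Flange: 19 × 2, A = 38 cm², y = 1 cm, Ī = 12.6667 cm⁴.
Web: 1.4 × 6, A = 8.4 cm², y = 5 cm, Ī = 25.2 cm⁴.
Centroid: ȳ = ΣA·y / ΣA = 1.72414 cm.
Transfer each piece to the centroidal x-axis using Ī + A·d² with d = y − 1.72414:
  flange: d = -0.724138 cm → contributes +32.5929 cm⁴
  web: d = 3.27586 cm → contributes +115.343 cm⁴
Total I = 147.936 cm⁴.

I_xx ≈ 147.9 cm⁴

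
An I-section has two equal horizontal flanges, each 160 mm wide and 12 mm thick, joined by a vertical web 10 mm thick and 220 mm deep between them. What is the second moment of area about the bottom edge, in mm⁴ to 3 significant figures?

I_base ≈ 1.50 × 10⁸ mm⁴

Treat the section as a set of non-overlapping primitives; coordinates are from the bounding-box lower-left.
Bottom flange: 160 × 12, A = 1 920 mm², y = 6 mm, Ī = 23 040 mm⁴.
Web: 10 × 220, A = 2 200 mm², y = 122 mm, Ī = 8 873 333 mm⁴.
Top flange: 160 × 12, A = 1 920 mm², y = 238 mm, Ī = 23 040 mm⁴.
Transfer each piece to the bottom edge using Ī + A·d² with d = y − 0:
  bottom flange: d = 6 mm → contributes +92 160 mm⁴
  web: d = 122 mm → contributes +41 618 133 mm⁴
  top flange: d = 238 mm → contributes +108 779 520 mm⁴
Total I = 150 489 813 mm⁴.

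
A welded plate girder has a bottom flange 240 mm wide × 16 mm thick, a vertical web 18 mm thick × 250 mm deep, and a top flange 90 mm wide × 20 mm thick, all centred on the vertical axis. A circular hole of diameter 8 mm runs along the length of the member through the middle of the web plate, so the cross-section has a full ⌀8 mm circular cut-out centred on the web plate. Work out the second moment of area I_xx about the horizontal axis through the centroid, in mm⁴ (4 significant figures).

Break the section into simple shapes (no overlaps), measuring from the bottom-left corner of the bounding box.
Bottom plate: 240 × 16, A = 3 840 mm², y = 8 mm, Ī = 81 920 mm⁴.
Web plate: 18 × 250, A = 4 500 mm², y = 141 mm, Ī = 23 437 500 mm⁴.
Top plate: 90 × 20, A = 1 800 mm², y = 276 mm, Ī = 60 000 mm⁴.
Hole (subtracted): ⌀8, A = 50.2655 mm², y = 141 mm, Ī = 201.062 mm⁴.
Centroid: ȳ = ΣA·y / ΣA = 114.466 mm.
Transfer each piece to the horizontal axis through the centroid using Ī + A·d² with d = y − 114.466:
  bottom plate: d = -106.466 mm → contributes +43 608 437 mm⁴
  web plate: d = 26.5339 mm → contributes +26 605 715 mm⁴
  top plate: d = 161.534 mm → contributes +47 027 761 mm⁴
  hole: d = 26.5339 mm → contributes −35590.4 mm⁴
Total I = 117 206 323 mm⁴.

I_xx ≈ 1.172 × 10⁸ mm⁴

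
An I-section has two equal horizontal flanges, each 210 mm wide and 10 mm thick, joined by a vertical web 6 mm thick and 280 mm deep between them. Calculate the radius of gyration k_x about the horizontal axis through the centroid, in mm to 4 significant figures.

k_x ≈ 130.0 mm

Decompose the section into non-overlapping parts with the origin at the bottom-left of its bounding rectangle.
Bottom flange: 210 × 10, A = 2 100 mm², y = 5 mm, Ī = 17 500 mm⁴.
Web: 6 × 280, A = 1 680 mm², y = 150 mm, Ī = 10 976 000 mm⁴.
Top flange: 210 × 10, A = 2 100 mm², y = 295 mm, Ī = 17 500 mm⁴.
By symmetry the centroid is at mid-height, ȳ = 150 mm.
Transfer each piece to the horizontal axis through the centroid using Ī + A·d² with d = y − 150:
  bottom flange: d = -145 mm → contributes +44 170 000 mm⁴
  web: d = 0 mm → contributes +10 976 000 mm⁴
  top flange: d = 145 mm → contributes +44 170 000 mm⁴
Total I = 99 316 000 mm⁴.
Radius of gyration: k = √(I/A) = √(99 316 000 / 5 880) = 129.963 mm.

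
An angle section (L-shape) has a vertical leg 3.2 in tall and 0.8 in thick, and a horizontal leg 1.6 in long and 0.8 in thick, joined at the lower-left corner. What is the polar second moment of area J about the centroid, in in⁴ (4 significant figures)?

J ≈ 3.454 in⁴

Decompose the section into non-overlapping parts with the origin at the bottom-left of its bounding rectangle.
Vertical leg: 0.8 × 3.2, A = 2.56 in², y = 1.6 in, Ī = 2.18453 in⁴.
Horizontal leg (remainder): 0.8 × 0.8, A = 0.64 in², y = 0.4 in, Ī = 0.0341333 in⁴.
Centroid: ȳ = ΣA·y / ΣA = 1.36 in.
Transfer each piece to the centroidal x-axis using Ī + A·d² with d = y − 1.36:
  vertical leg: d = 0.24 in → contributes +2.33199 in⁴
  horizontal leg (remainder): d = -0.96 in → contributes +0.623957 in⁴
Total I = 2.95595 in⁴.
For the y-axis: x̄ = 0.56 in.
Repeating about the centroidal y-axis gives I_y = 0.498347 in⁴.
Polar second moment: J = I_x + I_y = 3.45429 in⁴.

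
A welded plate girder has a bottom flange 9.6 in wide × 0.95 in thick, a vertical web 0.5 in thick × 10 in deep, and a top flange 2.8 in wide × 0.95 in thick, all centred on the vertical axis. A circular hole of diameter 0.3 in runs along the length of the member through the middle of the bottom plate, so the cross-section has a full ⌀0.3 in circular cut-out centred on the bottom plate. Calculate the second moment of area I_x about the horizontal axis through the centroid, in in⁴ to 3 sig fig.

I_x ≈ 320 in⁴

Split into non-overlapping primitives; take the origin at the lower-left of the bounding box.
Bottom plate: 9.6 × 0.95, A = 9.12 in², y = 0.475 in, Ī = 0.6859 in⁴.
Web plate: 0.5 × 10, A = 5 in², y = 5.95 in, Ī = 41.667 in⁴.
Top plate: 2.8 × 0.95, A = 2.66 in², y = 11.425 in, Ī = 0.20005 in⁴.
Hole (subtracted): ⌀0.3, A = 0.070686 in², y = 0.475 in, Ī = 0.00039761 in⁴.
Centroid: ȳ = ΣA·y / ΣA = 3.8565 in.
Transfer each piece to the horizontal axis through the centroid using Ī + A·d² with d = y − 3.8565:
  bottom plate: d = -3.3815 in → contributes +104.97 in⁴
  web plate: d = 2.0935 in → contributes +63.581 in⁴
  top plate: d = 7.5685 in → contributes +152.57 in⁴
  hole: d = -3.3815 in → contributes −0.80864 in⁴
Total I = 320.31 in⁴.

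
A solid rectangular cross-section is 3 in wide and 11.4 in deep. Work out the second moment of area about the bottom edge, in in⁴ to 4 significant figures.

I_base ≈ 1482 in⁴

The section: 3 × 11.4, A = 34.2 in², y = 5.7 in, Ī = 370.386 in⁴.
Transfer it to the base of the section using Ī + A·d² with d = y − 0:
  the section: d = 5.7 in → contributes +1481.54 in⁴
Total I = 1481.54 in⁴.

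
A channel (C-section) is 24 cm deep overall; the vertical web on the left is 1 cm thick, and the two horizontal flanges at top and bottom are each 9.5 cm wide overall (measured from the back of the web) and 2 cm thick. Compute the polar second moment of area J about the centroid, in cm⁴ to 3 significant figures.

Decompose the section into non-overlapping parts with the origin at the bottom-left of its bounding rectangle.
Web: 1 × 24, A = 24 cm², y = 12 cm, Ī = 1 152 cm⁴.
Top flange (beyond web): 8.5 × 2, A = 17 cm², y = 23 cm, Ī = 5.6667 cm⁴.
Bottom flange (beyond web): 8.5 × 2, A = 17 cm², y = 1 cm, Ī = 5.6667 cm⁴.
By symmetry the centroid is at mid-height, ȳ = 12 cm.
Transfer each piece to the centroidal x-axis using Ī + A·d² with d = y − 12:
  web: d = 0 cm → contributes +1 152 cm⁴
  top flange (beyond web): d = 11 cm → contributes +2062.7 cm⁴
  bottom flange (beyond web): d = -11 cm → contributes +2062.7 cm⁴
Total I = 5277.3 cm⁴.
For the y-axis: x̄ = 3.2845 cm.
Repeating about the centroidal y-axis gives I_y = 524.14 cm⁴.
Polar second moment: J = I_x + I_y = 5801.5 cm⁴.

J ≈ 5800 cm⁴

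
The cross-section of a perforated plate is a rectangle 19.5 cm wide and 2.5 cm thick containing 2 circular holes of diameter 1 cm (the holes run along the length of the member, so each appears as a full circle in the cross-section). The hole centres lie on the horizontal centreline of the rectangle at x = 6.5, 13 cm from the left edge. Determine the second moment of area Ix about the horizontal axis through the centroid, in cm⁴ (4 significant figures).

Break the section into simple shapes (no overlaps), measuring from the bottom-left corner of the bounding box.
Plate: 19.5 × 2.5, A = 48.75 cm², y = 1.25 cm, Ī = 25.3906 cm⁴.
Hole 1 (subtracted): ⌀1, A = 0.785398 cm², y = 1.25 cm, Ī = 0.0490874 cm⁴.
Hole 2 (subtracted): ⌀1, A = 0.785398 cm², y = 1.25 cm, Ī = 0.0490874 cm⁴.
By symmetry the centroid is at mid-height, ȳ = 1.25 cm.
All pieces are centred on the horizontal axis through the centroid, so I = ΣĪ (holes subtracted) = 25.2925 cm⁴.

Ix ≈ 25.29 cm⁴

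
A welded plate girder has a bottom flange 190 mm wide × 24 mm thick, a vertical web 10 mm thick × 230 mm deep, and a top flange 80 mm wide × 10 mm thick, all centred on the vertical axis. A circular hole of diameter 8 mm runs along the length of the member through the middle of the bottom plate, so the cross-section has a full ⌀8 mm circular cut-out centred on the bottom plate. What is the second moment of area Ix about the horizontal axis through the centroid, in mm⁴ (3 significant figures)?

Ix ≈ 6.48 × 10⁷ mm⁴

Break the section into simple shapes (no overlaps), measuring from the bottom-left corner of the bounding box.
Bottom plate: 190 × 24, A = 4 560 mm², y = 12 mm, Ī = 218 880 mm⁴.
Web plate: 10 × 230, A = 2 300 mm², y = 139 mm, Ī = 10 139 167 mm⁴.
Top plate: 80 × 10, A = 800 mm², y = 259 mm, Ī = 6666.7 mm⁴.
Hole (subtracted): ⌀8, A = 50.265 mm², y = 12 mm, Ī = 201.06 mm⁴.
Centroid: ȳ = ΣA·y / ΣA = 76.352 mm.
Transfer each piece to the horizontal axis through the centroid using Ī + A·d² with d = y − 76.352:
  bottom plate: d = -64.352 mm → contributes +19 102 534 mm⁴
  web plate: d = 62.648 mm → contributes +19 166 204 mm⁴
  top plate: d = 182.65 mm → contributes +26 694 963 mm⁴
  hole: d = -64.352 mm → contributes −208 358 mm⁴
Total I = 64 755 343 mm⁴.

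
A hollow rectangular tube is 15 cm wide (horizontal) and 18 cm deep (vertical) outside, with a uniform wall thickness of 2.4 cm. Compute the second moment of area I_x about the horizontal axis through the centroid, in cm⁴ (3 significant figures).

I_x ≈ 5340 cm⁴

Treat the section as a set of non-overlapping primitives; coordinates are from the bounding-box lower-left.
Outer rectangle: 15 × 18, A = 270 cm², y = 9 cm, Ī = 7 290 cm⁴.
Inner void (subtracted): 10.2 × 13.2, A = 134.64 cm², y = 9 cm, Ī = 1 955 cm⁴.
By symmetry the centroid is at mid-height, ȳ = 9 cm.
All pieces are centred on the horizontal axis through the centroid, so I = ΣĪ (holes subtracted) = 5 335 cm⁴.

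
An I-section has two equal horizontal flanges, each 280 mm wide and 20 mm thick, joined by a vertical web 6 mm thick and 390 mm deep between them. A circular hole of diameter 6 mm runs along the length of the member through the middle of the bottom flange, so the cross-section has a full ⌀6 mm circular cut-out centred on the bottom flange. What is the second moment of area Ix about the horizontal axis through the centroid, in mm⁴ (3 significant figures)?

Break the section into simple shapes (no overlaps), measuring from the bottom-left corner of the bounding box.
Bottom flange: 280 × 20, A = 5 600 mm², y = 10 mm, Ī = 186 667 mm⁴.
Web: 6 × 390, A = 2 340 mm², y = 215 mm, Ī = 29 659 500 mm⁴.
Top flange: 280 × 20, A = 5 600 mm², y = 420 mm, Ī = 186 667 mm⁴.
Hole (subtracted): ⌀6, A = 28.274 mm², y = 10 mm, Ī = 63.617 mm⁴.
Centroid: ȳ = ΣA·y / ΣA = 215.43 mm.
Transfer each piece to the horizontal axis through the centroid using Ī + A·d² with d = y − 215.43:
  bottom flange: d = -205.43 mm → contributes +236 512 632 mm⁴
  web: d = -0.42898 mm → contributes +29 659 931 mm⁴
  top flange: d = 204.57 mm → contributes +234 542 763 mm⁴
  hole: d = -205.43 mm → contributes −1 193 271 mm⁴
Total I = 499 522 054 mm⁴.

Ix ≈ 5.00 × 10⁸ mm⁴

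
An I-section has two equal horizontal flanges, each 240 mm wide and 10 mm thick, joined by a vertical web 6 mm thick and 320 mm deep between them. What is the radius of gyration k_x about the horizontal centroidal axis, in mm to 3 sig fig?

Treat the section as a set of non-overlapping primitives; coordinates are from the bounding-box lower-left.
Bottom flange: 240 × 10, A = 2 400 mm², y = 5 mm, Ī = 20 000 mm⁴.
Web: 6 × 320, A = 1 920 mm², y = 170 mm, Ī = 16 384 000 mm⁴.
Top flange: 240 × 10, A = 2 400 mm², y = 335 mm, Ī = 20 000 mm⁴.
By symmetry the centroid is at mid-height, ȳ = 170 mm.
Transfer each piece to the horizontal centroidal axis using Ī + A·d² with d = y − 170:
  bottom flange: d = -165 mm → contributes +65 360 000 mm⁴
  web: d = 0 mm → contributes +16 384 000 mm⁴
  top flange: d = 165 mm → contributes +65 360 000 mm⁴
Total I = 147 104 000 mm⁴.
Radius of gyration: k = √(I/A) = √(147 104 000 / 6 720) = 147.95 mm.

k_x ≈ 148 mm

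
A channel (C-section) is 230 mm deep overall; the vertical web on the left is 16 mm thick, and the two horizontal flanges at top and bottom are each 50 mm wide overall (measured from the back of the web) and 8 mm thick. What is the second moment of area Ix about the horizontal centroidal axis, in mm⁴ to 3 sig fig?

Break the section into simple shapes (no overlaps), measuring from the bottom-left corner of the bounding box.
Web: 16 × 230, A = 3 680 mm², y = 115 mm, Ī = 16 222 667 mm⁴.
Top flange (beyond web): 34 × 8, A = 272 mm², y = 226 mm, Ī = 1450.7 mm⁴.
Bottom flange (beyond web): 34 × 8, A = 272 mm², y = 4 mm, Ī = 1450.7 mm⁴.
By symmetry the centroid is at mid-height, ȳ = 115 mm.
Transfer each piece to the horizontal centroidal axis using Ī + A·d² with d = y − 115:
  web: d = 0 mm → contributes +16 222 667 mm⁴
  top flange (beyond web): d = 111 mm → contributes +3 352 763 mm⁴
  bottom flange (beyond web): d = -111 mm → contributes +3 352 763 mm⁴
Total I = 22 928 192 mm⁴.

Ix ≈ 2.29 × 10⁷ mm⁴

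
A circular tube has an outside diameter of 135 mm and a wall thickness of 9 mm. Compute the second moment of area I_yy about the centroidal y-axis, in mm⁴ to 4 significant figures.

Treat the section as a set of non-overlapping primitives; coordinates are from the bounding-box lower-left.
Outer circle: ⌀135, A = 14313.9 mm², x = 67.5 mm, Ī = 16 304 406 mm⁴.
Bore (subtracted): ⌀117, A = 10751.3 mm², x = 67.5 mm, Ī = 9 198 422 mm⁴.
By symmetry the centroid is at mid-width, x̄ = 67.5 mm.
All pieces are centred on the centroidal y-axis, so I = ΣĪ (holes subtracted) = 7 105 983 mm⁴.

I_yy ≈ 7.106 × 10⁶ mm⁴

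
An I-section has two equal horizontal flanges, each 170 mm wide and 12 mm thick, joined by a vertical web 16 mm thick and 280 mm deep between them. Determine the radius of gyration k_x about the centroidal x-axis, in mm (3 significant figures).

Split into non-overlapping primitives; take the origin at the lower-left of the bounding box.
Bottom flange: 170 × 12, A = 2 040 mm², y = 6 mm, Ī = 24 480 mm⁴.
Web: 16 × 280, A = 4 480 mm², y = 152 mm, Ī = 29 269 333 mm⁴.
Top flange: 170 × 12, A = 2 040 mm², y = 298 mm, Ī = 24 480 mm⁴.
By symmetry the centroid is at mid-height, ȳ = 152 mm.
Transfer each piece to the centroidal x-axis using Ī + A·d² with d = y − 152:
  bottom flange: d = -146 mm → contributes +43 509 120 mm⁴
  web: d = 0 mm → contributes +29 269 333 mm⁴
  top flange: d = 146 mm → contributes +43 509 120 mm⁴
Total I = 116 287 573 mm⁴.
Radius of gyration: k = √(I/A) = √(116 287 573 / 8 560) = 116.55 mm.

k_x ≈ 117 mm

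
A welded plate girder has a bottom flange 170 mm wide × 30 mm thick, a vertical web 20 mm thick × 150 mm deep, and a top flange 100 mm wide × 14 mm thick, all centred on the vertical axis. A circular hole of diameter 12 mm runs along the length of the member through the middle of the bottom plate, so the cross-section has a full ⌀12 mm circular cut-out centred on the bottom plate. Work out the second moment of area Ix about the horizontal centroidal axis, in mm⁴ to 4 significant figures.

Ix ≈ 4.395 × 10⁷ mm⁴

Decompose the section into non-overlapping parts with the origin at the bottom-left of its bounding rectangle.
Bottom plate: 170 × 30, A = 5 100 mm², y = 15 mm, Ī = 382 500 mm⁴.
Web plate: 20 × 150, A = 3 000 mm², y = 105 mm, Ī = 5 625 000 mm⁴.
Top plate: 100 × 14, A = 1 400 mm², y = 187 mm, Ī = 22866.7 mm⁴.
Hole (subtracted): ⌀12, A = 113.097 mm², y = 15 mm, Ī = 1017.88 mm⁴.
Centroid: ȳ = ΣA·y / ΣA = 69.4162 mm.
Transfer each piece to the horizontal centroidal axis using Ī + A·d² with d = y − 69.4162:
  bottom plate: d = -54.4162 mm → contributes +15 484 252 mm⁴
  web plate: d = 35.5838 mm → contributes +9 423 611 mm⁴
  top plate: d = 117.584 mm → contributes +19 379 182 mm⁴
  hole: d = -54.4162 mm → contributes −335 914 mm⁴
Total I = 43 951 131 mm⁴.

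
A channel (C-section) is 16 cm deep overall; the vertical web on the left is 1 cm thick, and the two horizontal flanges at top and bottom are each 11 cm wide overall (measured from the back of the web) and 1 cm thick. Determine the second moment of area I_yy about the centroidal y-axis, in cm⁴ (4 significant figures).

Split into non-overlapping primitives; take the origin at the lower-left of the bounding box.
Web: 1 × 16, A = 16 cm², x = 0.5 cm, Ī = 1.33333 cm⁴.
Top flange (beyond web): 10 × 1, A = 10 cm², x = 6 cm, Ī = 83.3333 cm⁴.
Bottom flange (beyond web): 10 × 1, A = 10 cm², x = 6 cm, Ī = 83.3333 cm⁴.
Centroid: x̄ = ΣA·x / ΣA = 3.55556 cm.
Transfer each piece to the centroidal y-axis using Ī + A·d² with d = x − 3.55556:
  web: d = -3.05556 cm → contributes +150.716 cm⁴
  top flange (beyond web): d = 2.44444 cm → contributes +143.086 cm⁴
  bottom flange (beyond web): d = 2.44444 cm → contributes +143.086 cm⁴
Total I = 436.889 cm⁴.

I_yy ≈ 436.9 cm⁴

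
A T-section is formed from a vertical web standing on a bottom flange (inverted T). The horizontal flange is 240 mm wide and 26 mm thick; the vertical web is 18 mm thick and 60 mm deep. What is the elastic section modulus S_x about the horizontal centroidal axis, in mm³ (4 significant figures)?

Treat the section as a set of non-overlapping primitives; coordinates are from the bounding-box lower-left.
Flange: 240 × 26, A = 6 240 mm², y = 13 mm, Ī = 351 520 mm⁴.
Web: 18 × 60, A = 1 080 mm², y = 56 mm, Ī = 324 000 mm⁴.
Centroid: ȳ = ΣA·y / ΣA = 19.3443 mm.
Transfer each piece to the horizontal centroidal axis using Ī + A·d² with d = y − 19.3443:
  flange: d = -6.34426 mm → contributes +602 678 mm⁴
  web: d = 36.6557 mm → contributes +1 775 135 mm⁴
Total I = 2 377 812 mm⁴.
Extreme fibre distance c = 66.6557 mm; S = I/c = 35 673 mm³.

S_x ≈ 3.567 × 10⁴ mm³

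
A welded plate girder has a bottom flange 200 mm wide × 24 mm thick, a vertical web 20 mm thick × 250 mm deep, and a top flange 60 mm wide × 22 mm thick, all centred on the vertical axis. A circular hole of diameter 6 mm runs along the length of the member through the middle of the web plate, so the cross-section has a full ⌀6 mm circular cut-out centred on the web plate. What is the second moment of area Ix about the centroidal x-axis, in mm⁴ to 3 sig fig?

Ix ≈ 1.20 × 10⁸ mm⁴

Split into non-overlapping primitives; take the origin at the lower-left of the bounding box.
Bottom plate: 200 × 24, A = 4 800 mm², y = 12 mm, Ī = 230 400 mm⁴.
Web plate: 20 × 250, A = 5 000 mm², y = 149 mm, Ī = 26 041 667 mm⁴.
Top plate: 60 × 22, A = 1 320 mm², y = 285 mm, Ī = 53 240 mm⁴.
Hole (subtracted): ⌀6, A = 28.274 mm², y = 149 mm, Ī = 63.617 mm⁴.
Centroid: ȳ = ΣA·y / ΣA = 105.9 mm.
Transfer each piece to the centroidal x-axis using Ī + A·d² with d = y − 105.9:
  bottom plate: d = -93.898 mm → contributes +42 550 844 mm⁴
  web plate: d = 43.102 mm → contributes +35 330 751 mm⁴
  top plate: d = 179.1 mm → contributes +42 395 764 mm⁴
  hole: d = 43.102 mm → contributes −52 592 mm⁴
Total I = 120 224 768 mm⁴.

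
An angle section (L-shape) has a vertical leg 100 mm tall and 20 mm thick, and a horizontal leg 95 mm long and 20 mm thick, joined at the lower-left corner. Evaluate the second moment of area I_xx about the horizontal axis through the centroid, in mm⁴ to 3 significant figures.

Treat the section as a set of non-overlapping primitives; coordinates are from the bounding-box lower-left.
Vertical leg: 20 × 100, A = 2 000 mm², y = 50 mm, Ī = 1 666 667 mm⁴.
Horizontal leg (remainder): 75 × 20, A = 1 500 mm², y = 10 mm, Ī = 50 000 mm⁴.
Centroid: ȳ = ΣA·y / ΣA = 32.857 mm.
Transfer each piece to the horizontal axis through the centroid using Ī + A·d² with d = y − 32.857:
  vertical leg: d = 17.143 mm → contributes +2 254 422 mm⁴
  horizontal leg (remainder): d = -22.857 mm → contributes +833 673 mm⁴
Total I = 3 088 095 mm⁴.

I_xx ≈ 3.09 × 10⁶ mm⁴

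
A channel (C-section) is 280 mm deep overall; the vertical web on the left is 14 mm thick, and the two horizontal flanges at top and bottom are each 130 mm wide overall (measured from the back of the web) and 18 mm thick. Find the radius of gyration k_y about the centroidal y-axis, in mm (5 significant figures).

k_y ≈ 40.515 mm

Break the section into simple shapes (no overlaps), measuring from the bottom-left corner of the bounding box.
Web: 14 × 280, A = 3 920 mm², x = 7 mm, Ī = 64026.67 mm⁴.
Top flange (beyond web): 116 × 18, A = 2 088 mm², x = 72 mm, Ī = 2 341 344 mm⁴.
Bottom flange (beyond web): 116 × 18, A = 2 088 mm², x = 72 mm, Ī = 2 341 344 mm⁴.
Centroid: x̄ = ΣA·x / ΣA = 40.52767 mm.
Transfer each piece to the centroidal y-axis using Ī + A·d² with d = x − 40.52767:
  web: d = -33.52767 mm → contributes +4 470 516 mm⁴
  top flange (beyond web): d = 31.47233 mm → contributes +4 409 524 mm⁴
  bottom flange (beyond web): d = 31.47233 mm → contributes +4 409 524 mm⁴
Total I = 13 289 564 mm⁴.
Radius of gyration: k = √(I/A) = √(13 289 564 / 8 096) = 40.5154 mm.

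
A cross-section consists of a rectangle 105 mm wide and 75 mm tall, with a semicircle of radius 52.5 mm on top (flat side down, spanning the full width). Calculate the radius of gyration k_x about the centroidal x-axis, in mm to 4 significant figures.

Decompose the section into non-overlapping parts with the origin at the bottom-left of its bounding rectangle.
Rectangular body: 105 × 75, A = 7 875 mm², y = 37.5 mm, Ī = 3 691 406 mm⁴.
Semicircular cap: semicircle r = 52.5, A = 4329.51 mm², y = 97.2817 mm, Ī = 833 814 mm⁴.
Centroid: ȳ = ΣA·y / ΣA = 58.7074 mm.
Transfer each piece to the centroidal x-axis using Ī + A·d² with d = y − 58.7074:
  rectangular body: d = -21.2074 mm → contributes +7 233 201 mm⁴
  semicircular cap: d = 38.5743 mm → contributes +7 276 034 mm⁴
Total I = 14 509 235 mm⁴.
Radius of gyration: k = √(I/A) = √(14 509 235 / 12204.5) = 34.4796 mm.

k_x ≈ 34.48 mm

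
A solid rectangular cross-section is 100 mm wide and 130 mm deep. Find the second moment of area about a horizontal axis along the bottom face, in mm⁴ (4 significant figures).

The section: 100 × 130, A = 13 000 mm², y = 65 mm, Ī = 18 308 333 mm⁴.
Transfer it to the bottom edge using Ī + A·d² with d = y − 0:
  the section: d = 65 mm → contributes +73 233 333 mm⁴
Total I = 73 233 333 mm⁴.

I_base ≈ 7.323 × 10⁷ mm⁴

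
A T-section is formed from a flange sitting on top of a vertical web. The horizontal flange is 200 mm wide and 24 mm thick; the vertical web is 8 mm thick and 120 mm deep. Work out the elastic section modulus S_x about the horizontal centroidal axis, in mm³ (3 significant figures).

S_x ≈ 4.61 × 10⁴ mm³

Decompose the section into non-overlapping parts with the origin at the bottom-left of its bounding rectangle.
Flange: 200 × 24, A = 4 800 mm², y = 132 mm, Ī = 230 400 mm⁴.
Web: 8 × 120, A = 960 mm², y = 60 mm, Ī = 1 152 000 mm⁴.
Centroid: ȳ = ΣA·y / ΣA = 120 mm.
Transfer each piece to the horizontal centroidal axis using Ī + A·d² with d = y − 120:
  flange: d = 12 mm → contributes +921 600 mm⁴
  web: d = -60 mm → contributes +4 608 000 mm⁴
Total I = 5 529 600 mm⁴.
Extreme fibre distance c = 120 mm; S = I/c = 46 080 mm³.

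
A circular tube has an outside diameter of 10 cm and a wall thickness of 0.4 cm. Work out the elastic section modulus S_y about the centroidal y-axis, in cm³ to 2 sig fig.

Split into non-overlapping primitives; take the origin at the lower-left of the bounding box.
Outer circle: ⌀10, A = 78.54 cm², x = 5 cm, Ī = 490.9 cm⁴.
Bore (subtracted): ⌀9.2, A = 66.48 cm², x = 5 cm, Ī = 351.7 cm⁴.
By symmetry the centroid is at mid-width, x̄ = 5 cm.
All pieces are centred on the centroidal y-axis, so I = ΣĪ (holes subtracted) = 139.2 cm⁴.
Extreme fibre distance c = 5 cm; S = I/c = 27.84 cm³.

S_y ≈ 28 cm³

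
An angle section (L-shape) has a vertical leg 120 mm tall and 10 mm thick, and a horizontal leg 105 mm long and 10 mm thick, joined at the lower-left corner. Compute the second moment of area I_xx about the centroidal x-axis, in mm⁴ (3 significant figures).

I_xx ≈ 3.05 × 10⁶ mm⁴

Break the section into simple shapes (no overlaps), measuring from the bottom-left corner of the bounding box.
Vertical leg: 10 × 120, A = 1 200 mm², y = 60 mm, Ī = 1 440 000 mm⁴.
Horizontal leg (remainder): 95 × 10, A = 950 mm², y = 5 mm, Ī = 7916.7 mm⁴.
Centroid: ȳ = ΣA·y / ΣA = 35.698 mm.
Transfer each piece to the centroidal x-axis using Ī + A·d² with d = y − 35.698:
  vertical leg: d = 24.302 mm → contributes +2 148 724 mm⁴
  horizontal leg (remainder): d = -30.698 mm → contributes +903 147 mm⁴
Total I = 3 051 870 mm⁴.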